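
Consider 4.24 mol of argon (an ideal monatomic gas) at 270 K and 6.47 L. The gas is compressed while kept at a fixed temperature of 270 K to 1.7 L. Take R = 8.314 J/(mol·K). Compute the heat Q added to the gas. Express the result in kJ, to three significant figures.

Q ≈ -12.7 kJ

Isothermal ⇒ ΔU = 0, so Q = W = nRT ln(V₂/V₁).
Q = (4.24)(8.314)(270) ln(1.7/6.47) = 9518 × -1.337 = -12721 J.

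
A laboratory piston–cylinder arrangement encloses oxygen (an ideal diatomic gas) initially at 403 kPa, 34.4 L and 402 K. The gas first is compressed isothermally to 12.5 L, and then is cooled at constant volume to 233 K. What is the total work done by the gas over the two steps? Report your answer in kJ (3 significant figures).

Step 1 (isothermal): W = P₁V₁ ln(V₂/V₁) = (13863) ln(12.5/34.4) = -14034 J.
Step 2 (isochoric): W = 0 (constant volume).
W_total = -14034 + 0 = -14034 J.

W_total ≈ -14.0 kJ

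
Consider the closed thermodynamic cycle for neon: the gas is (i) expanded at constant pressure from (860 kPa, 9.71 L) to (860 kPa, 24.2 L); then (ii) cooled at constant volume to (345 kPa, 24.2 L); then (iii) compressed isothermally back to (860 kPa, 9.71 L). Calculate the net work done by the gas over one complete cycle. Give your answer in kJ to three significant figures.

Leg (i): W = PΔV = (860)(24.2 − 9.71) = 12461 J.
Leg (ii): W = 0.
Leg (iii): W = PᵢVᵢ ln(V_f/Vᵢ) = (8349) ln(9.71/24.2) = -7624 J.
W_net = 12461 − 7624 = 4837 J.

W_net ≈ 4.84 kJ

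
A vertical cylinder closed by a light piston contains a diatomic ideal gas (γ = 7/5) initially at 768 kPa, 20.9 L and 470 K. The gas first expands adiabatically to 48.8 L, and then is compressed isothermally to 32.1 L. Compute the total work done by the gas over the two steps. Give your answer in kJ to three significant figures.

W_total ≈ 6.75 kJ

Step 1 (adiabatic): W = (P₁V₁ − P₂V₂)/(γ−1) = (16051 − 11434)/0.4 = 11543 J.
After step 1: P = 234.3 kPa, V = 48.8 L, T = 334.8 K.
Step 2 (isothermal): W = P₁V₁ ln(V₂/V₁) = (11434) ln(32.1/48.8) = -4789 J.
W_total = 11543 − 4789 = 6754 J.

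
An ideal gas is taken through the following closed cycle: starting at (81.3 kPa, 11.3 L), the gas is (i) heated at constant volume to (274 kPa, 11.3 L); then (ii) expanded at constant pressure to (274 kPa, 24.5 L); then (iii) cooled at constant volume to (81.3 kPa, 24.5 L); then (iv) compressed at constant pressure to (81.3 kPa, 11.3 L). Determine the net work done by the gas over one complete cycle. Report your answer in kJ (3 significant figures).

Constant-volume legs do no work.
W(ii) = (274)(24.5 − 11.3) = 3617 J; W(iv) = (81.3)(11.3 − 24.5) = -1073 J.
W_net = 3617 − 1073 = 2544 J (the clockwise enclosed area).

W_net ≈ 2.54 kJ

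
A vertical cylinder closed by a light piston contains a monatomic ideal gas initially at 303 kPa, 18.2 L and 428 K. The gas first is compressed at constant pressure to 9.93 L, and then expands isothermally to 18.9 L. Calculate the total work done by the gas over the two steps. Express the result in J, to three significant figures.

W_total ≈ -569 J

Step 1 (isobaric): W = PΔV = (303 kPa)(9.93 − 18.2 L) = -2506 J.
After step 1: P = 303 kPa, V = 9.93 L, T = 233.5 K.
Step 2 (isothermal): W = P₁V₁ ln(V₂/V₁) = (3009) ln(18.9/9.93) = 1936 J.
W_total = -2506 + 1936 = -569.3 J.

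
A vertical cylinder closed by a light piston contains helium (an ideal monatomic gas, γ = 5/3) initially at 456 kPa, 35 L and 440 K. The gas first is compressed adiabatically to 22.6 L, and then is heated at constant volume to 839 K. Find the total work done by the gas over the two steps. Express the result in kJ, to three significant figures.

W_total ≈ -8.11 kJ

Step 1 (adiabatic): W = (P₁V₁ − P₂V₂)/(γ−1) = (15960 − 21364)/0.667 = -8105 J.
Step 2 (isochoric): W = 0 (constant volume).
W_total = -8105 + 0 = -8105 J.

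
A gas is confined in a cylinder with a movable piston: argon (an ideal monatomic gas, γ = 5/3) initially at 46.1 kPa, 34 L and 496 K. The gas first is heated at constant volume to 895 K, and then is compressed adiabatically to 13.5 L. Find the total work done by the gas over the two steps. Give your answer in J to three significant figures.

W_total ≈ -3610 J

Step 1 (isochoric): W = 0 (constant volume).
After step 1: P = 83.18 kPa (V unchanged).
Step 2 (adiabatic): W = (P₁V₁ − P₂V₂)/(γ−1) = (2828 − 5235)/0.667 = -3611 J.
W_total = 0 − 3611 = -3611 J.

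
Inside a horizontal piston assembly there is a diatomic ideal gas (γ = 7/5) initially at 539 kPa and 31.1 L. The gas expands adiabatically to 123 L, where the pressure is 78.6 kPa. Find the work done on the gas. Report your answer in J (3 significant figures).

W ≈ -17700 J

Adiabatic: W = (P₁V₁ − P₂V₂)/(γ − 1) with γ = 7/5.
P₁V₁ = 16763 J, P₂V₂ = 9668 J.
W = (16763 − 9668) / 0.4 = 17738 J.
Work on gas = −W_by = -17738 J.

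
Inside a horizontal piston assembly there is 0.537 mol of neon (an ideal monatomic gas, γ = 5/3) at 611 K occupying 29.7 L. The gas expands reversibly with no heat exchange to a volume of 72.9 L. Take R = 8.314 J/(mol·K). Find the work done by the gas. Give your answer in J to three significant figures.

W ≈ 1840 J

Adiabatic: TV^(γ−1) = const with γ = 5/3.
T₂ = T₁ (V₁/V₂)^(γ−1) = 611 × (29.7/72.9)^0.667 = 611 × 0.5496 = 335.8 K.
W_by = nCᵥ(T₁ − T₂) = (0.537)(12.47)(611 − 335.8) = 1843 J.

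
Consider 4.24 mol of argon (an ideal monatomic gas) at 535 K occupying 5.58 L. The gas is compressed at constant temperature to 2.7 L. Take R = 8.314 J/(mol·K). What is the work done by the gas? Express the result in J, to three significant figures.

W ≈ -13700 J

Isothermal: W = nRT ln(V₂/V₁).
W = (4.24)(8.314)(535) × ln(2.7/5.58)
  = 18859 × -0.7259
W_by_gas = -13691 J.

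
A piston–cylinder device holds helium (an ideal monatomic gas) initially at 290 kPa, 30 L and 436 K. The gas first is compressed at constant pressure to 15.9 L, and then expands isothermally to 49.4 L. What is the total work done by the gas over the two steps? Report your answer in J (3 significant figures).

Step 1 (isobaric): W = PΔV = (290 kPa)(15.9 − 30 L) = -4089 J.
After step 1: P = 290 kPa, V = 15.9 L, T = 231.1 K.
Step 2 (isothermal): W = P₁V₁ ln(V₂/V₁) = (4611) ln(49.4/15.9) = 5227 J.
W_total = -4089 + 5227 = 1138 J.

W_total ≈ 1140 J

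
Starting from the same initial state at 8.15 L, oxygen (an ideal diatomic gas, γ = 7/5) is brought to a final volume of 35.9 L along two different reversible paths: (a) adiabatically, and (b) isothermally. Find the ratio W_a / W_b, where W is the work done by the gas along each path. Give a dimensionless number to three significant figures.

Path (a) adiabatic: W = P₁V₁(1 − (V₁/V₂)^(γ−1))/(γ−1) → W_a/(P₁V₁) = 1.118.
Path (b) isothermal: W = P₁V₁ ln(V₂/V₁) → W_b/(P₁V₁) = 1.483.
W_a / W_b = 1.118 / 1.483 = 0.7543.

W_a / W_b ≈ 0.754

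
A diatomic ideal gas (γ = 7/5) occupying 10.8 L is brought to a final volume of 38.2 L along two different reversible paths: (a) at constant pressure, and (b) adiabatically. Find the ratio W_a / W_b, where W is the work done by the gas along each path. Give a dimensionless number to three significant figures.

Path (a) isobaric: W = P₁(V₂ − V₁) → W_a/(P₁V₁) = 2.537.
Path (b) adiabatic: W = P₁V₁(1 − (V₁/V₂)^(γ−1))/(γ−1) → W_b/(P₁V₁) = 0.9917.
W_a / W_b = 2.537 / 0.9917 = 2.558.

W_a / W_b ≈ 2.56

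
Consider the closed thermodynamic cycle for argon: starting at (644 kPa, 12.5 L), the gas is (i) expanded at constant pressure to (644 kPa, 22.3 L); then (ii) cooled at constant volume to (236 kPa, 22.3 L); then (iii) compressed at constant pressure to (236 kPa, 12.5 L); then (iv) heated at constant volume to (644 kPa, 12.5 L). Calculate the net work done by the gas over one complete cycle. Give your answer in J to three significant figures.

Constant-volume legs do no work.
W(i) = (644)(22.3 − 12.5) = 6311 J; W(iii) = (236)(12.5 − 22.3) = -2313 J.
W_net = 6311 − 2313 = 3998 J (the clockwise enclosed area).

W_net ≈ 4000 J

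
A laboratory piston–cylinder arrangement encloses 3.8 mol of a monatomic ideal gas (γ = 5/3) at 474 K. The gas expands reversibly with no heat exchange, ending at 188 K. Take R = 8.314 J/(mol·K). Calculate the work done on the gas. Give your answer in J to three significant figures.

Adiabatic ⇒ Q = 0, so W_by = −ΔU = nCᵥ(T₁ − T₂).
Cᵥ = 3R/2 = 12.47 J/(mol·K).
W = (3.8)(12.47)(474 − 188) = 13553 J.
Work on gas = −W_by = -13553 J.

W ≈ -13600 J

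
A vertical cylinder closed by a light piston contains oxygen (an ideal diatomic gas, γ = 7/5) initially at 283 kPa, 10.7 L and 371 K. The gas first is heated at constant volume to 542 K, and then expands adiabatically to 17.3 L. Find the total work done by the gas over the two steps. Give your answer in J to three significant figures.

Step 1 (isochoric): W = 0 (constant volume).
After step 1: P = 413.4 kPa (V unchanged).
Step 2 (adiabatic): W = (P₁V₁ − P₂V₂)/(γ−1) = (4424 − 3650)/0.4 = 1934 J.
W_total = 0 + 1934 = 1934 J.

W_total ≈ 1930 J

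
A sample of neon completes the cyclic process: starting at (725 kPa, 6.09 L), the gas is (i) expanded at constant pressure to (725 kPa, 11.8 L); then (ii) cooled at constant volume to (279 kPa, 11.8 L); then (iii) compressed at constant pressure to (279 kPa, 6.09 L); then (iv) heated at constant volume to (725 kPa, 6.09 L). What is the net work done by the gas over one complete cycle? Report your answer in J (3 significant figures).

W_net ≈ 2550 J

Constant-volume legs do no work.
W(i) = (725)(11.8 − 6.09) = 4140 J; W(iii) = (279)(6.09 − 11.8) = -1593 J.
W_net = 4140 − 1593 = 2547 J (the clockwise enclosed area).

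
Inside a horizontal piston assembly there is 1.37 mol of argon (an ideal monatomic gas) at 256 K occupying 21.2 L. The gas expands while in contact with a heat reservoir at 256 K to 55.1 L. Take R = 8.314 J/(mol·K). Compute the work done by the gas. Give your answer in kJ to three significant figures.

W ≈ 2.79 kJ

Isothermal: W = nRT ln(V₂/V₁).
W = (1.37)(8.314)(256) × ln(55.1/21.2)
  = 2916 × 0.9551
W_by_gas = 2785 J.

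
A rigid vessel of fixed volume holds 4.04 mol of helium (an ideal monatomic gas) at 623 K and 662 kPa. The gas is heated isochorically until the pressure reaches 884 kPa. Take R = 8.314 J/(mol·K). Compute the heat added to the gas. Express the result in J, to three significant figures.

Q ≈ 10500 J

Constant volume ⇒ W = 0, so Q = ΔU = nCᵥΔT with Cᵥ = 3R/2 = 12.47 J/(mol·K).
At constant V, T₂/T₁ = P₂/P₁ ⇒ ΔT = T₁(P₂/P₁ − 1) = 623·(884/662 − 1) = 208.9 K.
ΔU = (4.04)(12.47)(208.9) = 10526 J.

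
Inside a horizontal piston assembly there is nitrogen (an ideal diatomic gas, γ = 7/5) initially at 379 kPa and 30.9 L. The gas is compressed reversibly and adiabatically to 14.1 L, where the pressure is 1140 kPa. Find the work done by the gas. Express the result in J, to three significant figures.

Adiabatic: W = (P₁V₁ − P₂V₂)/(γ − 1) with γ = 7/5.
P₁V₁ = 11711 J, P₂V₂ = 16074 J.
W = (11711 − 16074) / 0.4 = -10907 J.

W ≈ -10900 J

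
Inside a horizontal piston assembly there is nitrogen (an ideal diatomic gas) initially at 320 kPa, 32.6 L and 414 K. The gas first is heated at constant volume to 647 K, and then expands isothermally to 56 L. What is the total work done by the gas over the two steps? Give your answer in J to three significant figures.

W_total ≈ 8820 J

Step 1 (isochoric): W = 0 (constant volume).
After step 1: P = 500.1 kPa (V unchanged).
Step 2 (isothermal): W = P₁V₁ ln(V₂/V₁) = (16303) ln(56/32.6) = 8821 J.
W_total = 0 + 8821 = 8821 J.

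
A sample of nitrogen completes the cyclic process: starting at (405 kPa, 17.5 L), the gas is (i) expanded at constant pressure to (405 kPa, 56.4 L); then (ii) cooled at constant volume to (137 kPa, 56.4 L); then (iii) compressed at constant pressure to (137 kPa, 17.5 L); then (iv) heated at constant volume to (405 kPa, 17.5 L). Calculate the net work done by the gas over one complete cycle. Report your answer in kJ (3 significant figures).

Constant-volume legs do no work.
W(i) = (405)(56.4 − 17.5) = 15754 J; W(iii) = (137)(17.5 − 56.4) = -5329 J.
W_net = 15754 − 5329 = 10425 J (the clockwise enclosed area).

W_net ≈ 10.4 kJ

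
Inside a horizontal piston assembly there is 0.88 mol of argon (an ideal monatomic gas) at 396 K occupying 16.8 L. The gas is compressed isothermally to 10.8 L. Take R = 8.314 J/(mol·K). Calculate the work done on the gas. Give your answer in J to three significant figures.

W ≈ 1280 J

Isothermal: W = nRT ln(V₂/V₁).
W = (0.88)(8.314)(396) × ln(10.8/16.8)
  = 2897 × -0.4418
W_by_gas = -1280 J; work on gas = −W_by = 1280 J.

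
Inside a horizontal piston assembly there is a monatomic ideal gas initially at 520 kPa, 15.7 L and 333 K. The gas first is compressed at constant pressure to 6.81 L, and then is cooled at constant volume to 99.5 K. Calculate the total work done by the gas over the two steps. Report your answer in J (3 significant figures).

Step 1 (isobaric): W = PΔV = (520 kPa)(6.81 − 15.7 L) = -4623 J.
Step 2 (isochoric): W = 0 (constant volume).
W_total = -4623 + 0 = -4623 J.

W_total ≈ -4620 J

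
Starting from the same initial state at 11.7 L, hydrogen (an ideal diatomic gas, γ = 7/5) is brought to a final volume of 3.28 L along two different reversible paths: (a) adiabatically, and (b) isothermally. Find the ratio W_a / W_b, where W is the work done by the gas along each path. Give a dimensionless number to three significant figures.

W_a / W_b ≈ 1.30

Path (a) adiabatic: W = P₁V₁(1 − (V₁/V₂)^(γ−1))/(γ−1) → W_a/(P₁V₁) = -1.658.
Path (b) isothermal: W = P₁V₁ ln(V₂/V₁) → W_b/(P₁V₁) = -1.272.
W_a / W_b = -1.658 / -1.272 = 1.304.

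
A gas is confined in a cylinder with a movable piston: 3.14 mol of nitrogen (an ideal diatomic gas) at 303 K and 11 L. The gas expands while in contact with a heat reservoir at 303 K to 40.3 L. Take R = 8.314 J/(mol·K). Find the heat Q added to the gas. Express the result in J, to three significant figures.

Q ≈ 10300 J

Isothermal ⇒ ΔU = 0, so Q = W = nRT ln(V₂/V₁).
Q = (3.14)(8.314)(303) ln(40.3/11) = 7910 × 1.298 = 10271 J.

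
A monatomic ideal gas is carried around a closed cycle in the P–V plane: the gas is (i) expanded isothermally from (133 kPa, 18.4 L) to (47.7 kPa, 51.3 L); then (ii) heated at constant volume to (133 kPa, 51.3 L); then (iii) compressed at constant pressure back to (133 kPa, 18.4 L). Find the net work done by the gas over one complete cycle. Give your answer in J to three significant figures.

Leg (i): W = PᵢVᵢ ln(V_f/Vᵢ) = (2447) ln(51.3/18.4) = 2509 J.
Leg (ii): W = 0.
Leg (iii): W = PΔV = (133)(18.4 − 51.3) = -4376 J.
W_net = 2509 − 4376 = -1866 J.

W_net ≈ -1870 J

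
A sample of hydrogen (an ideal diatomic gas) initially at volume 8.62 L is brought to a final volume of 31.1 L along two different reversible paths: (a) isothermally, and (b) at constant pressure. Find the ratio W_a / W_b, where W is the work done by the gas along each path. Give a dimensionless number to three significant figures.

W_a / W_b ≈ 0.492

Path (a) isothermal: W = P₁V₁ ln(V₂/V₁) → W_a/(P₁V₁) = 1.283.
Path (b) isobaric: W = P₁(V₂ − V₁) → W_b/(P₁V₁) = 2.608.
W_a / W_b = 1.283 / 2.608 = 0.492.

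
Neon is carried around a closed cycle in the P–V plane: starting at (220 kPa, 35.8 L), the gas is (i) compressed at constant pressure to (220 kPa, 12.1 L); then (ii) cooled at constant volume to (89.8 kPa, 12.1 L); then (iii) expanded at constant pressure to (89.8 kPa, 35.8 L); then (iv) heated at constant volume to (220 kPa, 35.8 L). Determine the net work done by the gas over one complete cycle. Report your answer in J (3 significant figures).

W_net ≈ -3090 J

Constant-volume legs do no work.
W(i) = (220)(12.1 − 35.8) = -5214 J; W(iii) = (89.8)(35.8 − 12.1) = 2128 J.
W_net = -5214 + 2128 = -3086 J (the counter-clockwise enclosed area).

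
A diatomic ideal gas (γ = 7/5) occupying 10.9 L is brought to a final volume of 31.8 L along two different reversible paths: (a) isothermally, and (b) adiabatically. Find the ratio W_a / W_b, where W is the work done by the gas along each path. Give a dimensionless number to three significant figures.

Path (a) isothermal: W = P₁V₁ ln(V₂/V₁) → W_a/(P₁V₁) = 1.071.
Path (b) adiabatic: W = P₁V₁(1 − (V₁/V₂)^(γ−1))/(γ−1) → W_b/(P₁V₁) = 0.8709.
W_a / W_b = 1.071 / 0.8709 = 1.229.

W_a / W_b ≈ 1.23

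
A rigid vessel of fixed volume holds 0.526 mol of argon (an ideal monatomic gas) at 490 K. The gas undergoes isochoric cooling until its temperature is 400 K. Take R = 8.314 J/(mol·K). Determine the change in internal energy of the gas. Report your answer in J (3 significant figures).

ΔU ≈ -590 J

Constant volume ⇒ W = 0, so Q = ΔU = nCᵥΔT with Cᵥ = 3R/2 = 12.47 J/(mol·K).
ΔU = (0.526)(12.47)(400 − 490) = -590.4 J.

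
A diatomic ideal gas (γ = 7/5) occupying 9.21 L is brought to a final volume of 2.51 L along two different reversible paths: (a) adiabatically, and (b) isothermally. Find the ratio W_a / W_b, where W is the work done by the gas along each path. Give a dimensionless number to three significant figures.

W_a / W_b ≈ 1.31

Path (a) adiabatic: W = P₁V₁(1 − (V₁/V₂)^(γ−1))/(γ−1) → W_a/(P₁V₁) = -1.705.
Path (b) isothermal: W = P₁V₁ ln(V₂/V₁) → W_b/(P₁V₁) = -1.3.
W_a / W_b = -1.705 / -1.3 = 1.312.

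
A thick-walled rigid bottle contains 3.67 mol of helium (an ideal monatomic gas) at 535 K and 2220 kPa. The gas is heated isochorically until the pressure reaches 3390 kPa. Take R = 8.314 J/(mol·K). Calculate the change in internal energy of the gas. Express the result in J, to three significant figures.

ΔU ≈ 12900 J

Constant volume ⇒ W = 0, so Q = ΔU = nCᵥΔT with Cᵥ = 3R/2 = 12.47 J/(mol·K).
At constant V, T₂/T₁ = P₂/P₁ ⇒ ΔT = T₁(P₂/P₁ − 1) = 535·(3390/2220 − 1) = 282 K.
ΔU = (3.67)(12.47)(282) = 12905 J.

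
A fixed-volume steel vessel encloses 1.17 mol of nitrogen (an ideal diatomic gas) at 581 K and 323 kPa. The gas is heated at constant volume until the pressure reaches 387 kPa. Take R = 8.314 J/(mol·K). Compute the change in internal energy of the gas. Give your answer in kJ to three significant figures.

ΔU ≈ 2.80 kJ

Constant volume ⇒ W = 0, so Q = ΔU = nCᵥΔT with Cᵥ = 5R/2 = 20.79 J/(mol·K).
At constant V, T₂/T₁ = P₂/P₁ ⇒ ΔT = T₁(P₂/P₁ − 1) = 581·(387/323 − 1) = 115.1 K.
ΔU = (1.17)(20.79)(115.1) = 2800 J.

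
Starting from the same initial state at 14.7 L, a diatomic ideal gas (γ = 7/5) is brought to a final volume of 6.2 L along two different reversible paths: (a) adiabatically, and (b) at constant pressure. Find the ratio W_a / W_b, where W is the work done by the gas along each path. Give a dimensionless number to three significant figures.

Path (a) adiabatic: W = P₁V₁(1 − (V₁/V₂)^(γ−1))/(γ−1) → W_a/(P₁V₁) = -1.031.
Path (b) isobaric: W = P₁(V₂ − V₁) → W_b/(P₁V₁) = -0.5782.
W_a / W_b = -1.031 / -0.5782 = 1.783.

W_a / W_b ≈ 1.78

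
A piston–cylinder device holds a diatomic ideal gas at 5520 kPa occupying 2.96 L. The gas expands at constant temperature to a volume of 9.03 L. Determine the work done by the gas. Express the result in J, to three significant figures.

Isothermal: W = nRT ln(V₂/V₁) = P₁V₁ ln(V₂/V₁).
P₁V₁ = (5520 kPa)(2.96 L) = 16339 J.
W = 16339 × ln(9.03/2.96) = 16339 × 1.115
W_by_gas = 18224 J.

W ≈ 18200 J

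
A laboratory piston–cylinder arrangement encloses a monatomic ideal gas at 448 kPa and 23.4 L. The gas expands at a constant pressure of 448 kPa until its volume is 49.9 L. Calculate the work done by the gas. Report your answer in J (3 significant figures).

W ≈ 11900 J

Isobaric: W = P ΔV.
W = (448 kPa)(49.9 − 23.4 L) = (448)(26.5) = 11872 J.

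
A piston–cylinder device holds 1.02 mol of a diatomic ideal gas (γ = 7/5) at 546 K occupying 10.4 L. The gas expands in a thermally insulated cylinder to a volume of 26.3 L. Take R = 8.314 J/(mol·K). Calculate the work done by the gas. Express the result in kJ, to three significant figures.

Adiabatic: TV^(γ−1) = const with γ = 7/5.
T₂ = T₁ (V₁/V₂)^(γ−1) = 546 × (10.4/26.3)^0.4 = 546 × 0.69 = 376.7 K.
W_by = nCᵥ(T₁ − T₂) = (1.02)(20.79)(546 − 376.7) = 3589 J.

W ≈ 3.59 kJ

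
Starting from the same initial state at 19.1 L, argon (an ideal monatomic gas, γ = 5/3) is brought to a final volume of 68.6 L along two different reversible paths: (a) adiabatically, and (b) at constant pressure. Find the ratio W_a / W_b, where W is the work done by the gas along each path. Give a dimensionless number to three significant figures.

Path (a) adiabatic: W = P₁V₁(1 − (V₁/V₂)^(γ−1))/(γ−1) → W_a/(P₁V₁) = 0.8604.
Path (b) isobaric: W = P₁(V₂ − V₁) → W_b/(P₁V₁) = 2.592.
W_a / W_b = 0.8604 / 2.592 = 0.332.

W_a / W_b ≈ 0.332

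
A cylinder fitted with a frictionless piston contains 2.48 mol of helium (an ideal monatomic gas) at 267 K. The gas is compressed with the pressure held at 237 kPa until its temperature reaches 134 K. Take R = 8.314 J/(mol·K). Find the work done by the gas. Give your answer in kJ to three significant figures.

W ≈ -2.74 kJ

Isobaric: W = P ΔV = nR ΔT.
W = (2.48)(8.314)(134 − 267) = -2742 J.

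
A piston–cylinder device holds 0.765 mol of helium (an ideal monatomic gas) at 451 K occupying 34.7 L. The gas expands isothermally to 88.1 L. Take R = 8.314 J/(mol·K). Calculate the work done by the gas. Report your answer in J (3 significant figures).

Isothermal: W = nRT ln(V₂/V₁).
W = (0.765)(8.314)(451) × ln(88.1/34.7)
  = 2868 × 0.9317
W_by_gas = 2673 J.

W ≈ 2670 J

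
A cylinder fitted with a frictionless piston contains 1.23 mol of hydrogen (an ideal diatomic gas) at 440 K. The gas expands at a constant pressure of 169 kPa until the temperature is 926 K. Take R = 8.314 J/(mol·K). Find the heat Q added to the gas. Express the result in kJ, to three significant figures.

Q ≈ 17.4 kJ

Isobaric: W = nRΔT = (1.23)(8.314)(486) = 4970 J.
ΔU = nCᵥΔT with Cᵥ = 5R/2: ΔU = (1.23)(20.79)(486) = 12425 J.
Q = ΔU + W = 12425 + 4970 = 17395 J.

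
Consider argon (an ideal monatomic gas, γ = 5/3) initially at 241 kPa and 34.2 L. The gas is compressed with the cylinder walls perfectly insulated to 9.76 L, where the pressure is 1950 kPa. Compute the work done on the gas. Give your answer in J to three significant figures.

Adiabatic: W = (P₁V₁ − P₂V₂)/(γ − 1) with γ = 5/3.
P₁V₁ = 8242 J, P₂V₂ = 19032 J.
W = (8242 − 19032) / 0.6667 = -16185 J.
Work on gas = −W_by = 16185 J.

W ≈ 16200 J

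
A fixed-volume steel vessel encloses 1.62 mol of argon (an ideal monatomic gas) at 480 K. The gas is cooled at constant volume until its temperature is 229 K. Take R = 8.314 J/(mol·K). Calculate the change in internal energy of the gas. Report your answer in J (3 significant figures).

ΔU ≈ -5070 J

Constant volume ⇒ W = 0, so Q = ΔU = nCᵥΔT with Cᵥ = 3R/2 = 12.47 J/(mol·K).
ΔU = (1.62)(12.47)(229 − 480) = -5071 J.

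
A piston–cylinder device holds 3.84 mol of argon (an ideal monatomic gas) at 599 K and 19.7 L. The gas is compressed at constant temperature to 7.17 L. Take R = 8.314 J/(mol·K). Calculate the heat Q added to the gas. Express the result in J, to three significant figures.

Q ≈ -19300 J

Isothermal ⇒ ΔU = 0, so Q = W = nRT ln(V₂/V₁).
Q = (3.84)(8.314)(599) ln(7.17/19.7) = 19124 × -1.011 = -19328 J.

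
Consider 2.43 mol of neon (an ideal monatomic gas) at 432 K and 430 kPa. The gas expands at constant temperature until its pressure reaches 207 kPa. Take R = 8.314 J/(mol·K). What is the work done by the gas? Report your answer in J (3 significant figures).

Isothermal process: W = nRT ln(V₂/V₁) = nRT ln(P₁/P₂).
W = (2.43)(8.314)(432) × ln(430/207)
  = 8728 × ln(2.077) = 8728 × 0.7311
W_by_gas = 6381 J.

W ≈ 6380 J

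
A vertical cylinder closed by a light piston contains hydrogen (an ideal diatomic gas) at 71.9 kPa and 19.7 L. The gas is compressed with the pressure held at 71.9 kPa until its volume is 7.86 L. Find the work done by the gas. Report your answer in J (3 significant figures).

W ≈ -851 J

Isobaric: W = P ΔV.
W = (71.9 kPa)(7.86 − 19.7 L) = (71.9)(-11.84) = -851.3 J.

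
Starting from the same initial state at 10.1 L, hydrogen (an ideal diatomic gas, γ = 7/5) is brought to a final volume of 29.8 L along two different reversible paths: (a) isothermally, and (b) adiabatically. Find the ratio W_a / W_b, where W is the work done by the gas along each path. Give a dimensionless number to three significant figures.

W_a / W_b ≈ 1.23

Path (a) isothermal: W = P₁V₁ ln(V₂/V₁) → W_a/(P₁V₁) = 1.082.
Path (b) adiabatic: W = P₁V₁(1 − (V₁/V₂)^(γ−1))/(γ−1) → W_b/(P₁V₁) = 0.8783.
W_a / W_b = 1.082 / 0.8783 = 1.232.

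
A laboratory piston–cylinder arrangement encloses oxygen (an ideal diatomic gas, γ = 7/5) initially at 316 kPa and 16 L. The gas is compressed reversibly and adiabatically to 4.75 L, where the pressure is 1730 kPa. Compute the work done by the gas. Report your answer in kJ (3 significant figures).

W ≈ -7.90 kJ

Adiabatic: W = (P₁V₁ − P₂V₂)/(γ − 1) with γ = 7/5.
P₁V₁ = 5056 J, P₂V₂ = 8218 J.
W = (5056 − 8218) / 0.4 = -7904 J.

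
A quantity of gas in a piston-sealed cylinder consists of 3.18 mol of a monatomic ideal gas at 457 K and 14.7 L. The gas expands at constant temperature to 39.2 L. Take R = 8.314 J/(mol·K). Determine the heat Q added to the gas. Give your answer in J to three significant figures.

Q ≈ 11900 J

Isothermal ⇒ ΔU = 0, so Q = W = nRT ln(V₂/V₁).
Q = (3.18)(8.314)(457) ln(39.2/14.7) = 12082 × 0.9808 = 11851 J.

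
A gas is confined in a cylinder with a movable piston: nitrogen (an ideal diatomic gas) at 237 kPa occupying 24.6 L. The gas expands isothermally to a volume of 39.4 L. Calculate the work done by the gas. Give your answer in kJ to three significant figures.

W ≈ 2.75 kJ

Isothermal: W = nRT ln(V₂/V₁) = P₁V₁ ln(V₂/V₁).
P₁V₁ = (237 kPa)(24.6 L) = 5830 J.
W = 5830 × ln(39.4/24.6) = 5830 × 0.471
W_by_gas = 2746 J.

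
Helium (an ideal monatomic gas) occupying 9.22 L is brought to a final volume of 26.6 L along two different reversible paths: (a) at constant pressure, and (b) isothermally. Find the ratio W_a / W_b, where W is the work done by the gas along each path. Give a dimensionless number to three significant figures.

Path (a) isobaric: W = P₁(V₂ − V₁) → W_a/(P₁V₁) = 1.885.
Path (b) isothermal: W = P₁V₁ ln(V₂/V₁) → W_b/(P₁V₁) = 1.06.
W_a / W_b = 1.885 / 1.06 = 1.779.

W_a / W_b ≈ 1.78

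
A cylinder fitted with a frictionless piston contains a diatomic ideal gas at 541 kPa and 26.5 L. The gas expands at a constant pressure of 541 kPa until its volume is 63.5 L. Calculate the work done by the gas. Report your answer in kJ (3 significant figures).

Isobaric: W = P ΔV.
W = (541 kPa)(63.5 − 26.5 L) = (541)(37) = 20017 J.

W ≈ 20.0 kJ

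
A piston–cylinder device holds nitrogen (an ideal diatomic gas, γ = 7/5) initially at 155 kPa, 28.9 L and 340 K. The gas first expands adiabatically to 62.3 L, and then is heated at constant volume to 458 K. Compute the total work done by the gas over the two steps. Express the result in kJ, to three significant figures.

W_total ≈ 2.96 kJ

Step 1 (adiabatic): W = (P₁V₁ − P₂V₂)/(γ−1) = (4480 − 3295)/0.4 = 2962 J.
Step 2 (isochoric): W = 0 (constant volume).
W_total = 2962 + 0 = 2962 J.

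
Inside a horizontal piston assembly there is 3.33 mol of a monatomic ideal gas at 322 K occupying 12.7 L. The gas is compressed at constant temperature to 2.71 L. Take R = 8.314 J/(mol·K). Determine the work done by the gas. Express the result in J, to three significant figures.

Isothermal: W = nRT ln(V₂/V₁).
W = (3.33)(8.314)(322) × ln(2.71/12.7)
  = 8915 × -1.545
W_by_gas = -13770 J.

W ≈ -13800 J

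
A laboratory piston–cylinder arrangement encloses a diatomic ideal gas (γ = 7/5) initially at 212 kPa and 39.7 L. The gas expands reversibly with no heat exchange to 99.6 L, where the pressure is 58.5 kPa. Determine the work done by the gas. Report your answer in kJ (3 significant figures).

W ≈ 6.47 kJ

Adiabatic: W = (P₁V₁ − P₂V₂)/(γ − 1) with γ = 7/5.
P₁V₁ = 8416 J, P₂V₂ = 5827 J.
W = (8416 − 5827) / 0.4 = 6475 J.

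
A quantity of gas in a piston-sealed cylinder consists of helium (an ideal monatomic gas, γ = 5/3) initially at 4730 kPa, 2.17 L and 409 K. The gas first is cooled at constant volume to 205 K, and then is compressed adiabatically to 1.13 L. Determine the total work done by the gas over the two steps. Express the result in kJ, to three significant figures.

Step 1 (isochoric): W = 0 (constant volume).
After step 1: P = 2371 kPa (V unchanged).
Step 2 (adiabatic): W = (P₁V₁ − P₂V₂)/(γ−1) = (5145 − 7948)/0.667 = -4205 J.
W_total = 0 − 4205 = -4205 J.

W_total ≈ -4.21 kJ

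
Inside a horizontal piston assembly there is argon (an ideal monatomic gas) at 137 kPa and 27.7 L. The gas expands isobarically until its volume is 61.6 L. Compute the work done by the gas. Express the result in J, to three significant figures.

Isobaric: W = P ΔV.
W = (137 kPa)(61.6 − 27.7 L) = (137)(33.9) = 4644 J.

W ≈ 4640 J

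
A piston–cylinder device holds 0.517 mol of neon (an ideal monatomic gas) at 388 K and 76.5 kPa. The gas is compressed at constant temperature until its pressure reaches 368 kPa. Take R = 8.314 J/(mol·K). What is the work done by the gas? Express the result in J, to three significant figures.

Isothermal process: W = nRT ln(V₂/V₁) = nRT ln(P₁/P₂).
W = (0.517)(8.314)(388) × ln(76.5/368)
  = 1668 × ln(0.2079) = 1668 × -1.571
W_by_gas = -2620 J.

W ≈ -2620 J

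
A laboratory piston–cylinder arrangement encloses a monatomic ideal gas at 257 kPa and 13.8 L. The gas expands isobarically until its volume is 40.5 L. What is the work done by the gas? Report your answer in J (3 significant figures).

Isobaric: W = P ΔV.
W = (257 kPa)(40.5 − 13.8 L) = (257)(26.7) = 6862 J.

W ≈ 6860 J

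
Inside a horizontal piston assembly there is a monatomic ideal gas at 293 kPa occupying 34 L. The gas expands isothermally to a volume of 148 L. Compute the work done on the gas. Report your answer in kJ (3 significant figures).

W ≈ -14.7 kJ

Isothermal: W = nRT ln(V₂/V₁) = P₁V₁ ln(V₂/V₁).
P₁V₁ = (293 kPa)(34 L) = 9962 J.
W = 9962 × ln(148/34) = 9962 × 1.471
W_by_gas = 14653 J; work on gas = −W_by = -14653 J.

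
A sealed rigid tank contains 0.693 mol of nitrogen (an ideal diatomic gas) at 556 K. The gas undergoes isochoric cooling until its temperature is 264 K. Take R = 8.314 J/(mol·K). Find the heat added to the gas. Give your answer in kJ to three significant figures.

Q ≈ -4.21 kJ

Constant volume ⇒ W = 0, so Q = ΔU = nCᵥΔT with Cᵥ = 5R/2 = 20.79 J/(mol·K).
ΔU = (0.693)(20.79)(264 − 556) = -4206 J.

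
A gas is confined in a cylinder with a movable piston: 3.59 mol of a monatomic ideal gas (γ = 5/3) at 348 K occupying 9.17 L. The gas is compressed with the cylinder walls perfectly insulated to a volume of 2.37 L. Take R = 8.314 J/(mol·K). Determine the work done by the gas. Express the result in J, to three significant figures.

Adiabatic: TV^(γ−1) = const with γ = 5/3.
T₂ = T₁ (V₁/V₂)^(γ−1) = 348 × (9.17/2.37)^0.667 = 348 × 2.465 = 857.7 K.
W_by = nCᵥ(T₁ − T₂) = (3.59)(12.47)(348 − 857.7) = -22819 J.

W ≈ -22800 J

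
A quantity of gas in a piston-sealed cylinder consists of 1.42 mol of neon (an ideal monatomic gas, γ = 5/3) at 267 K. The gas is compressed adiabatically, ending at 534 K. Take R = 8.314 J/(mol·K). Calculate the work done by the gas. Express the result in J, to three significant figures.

Adiabatic ⇒ Q = 0, so W_by = −ΔU = nCᵥ(T₁ − T₂).
Cᵥ = 3R/2 = 12.47 J/(mol·K).
W = (1.42)(12.47)(267 − 534) = -4728 J.

W ≈ -4730 J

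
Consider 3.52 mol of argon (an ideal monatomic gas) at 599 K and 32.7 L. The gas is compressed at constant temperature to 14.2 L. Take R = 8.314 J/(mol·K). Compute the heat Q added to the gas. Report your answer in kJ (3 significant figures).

Isothermal ⇒ ΔU = 0, so Q = W = nRT ln(V₂/V₁).
Q = (3.52)(8.314)(599) ln(14.2/32.7) = 17530 × -0.8341 = -14622 J.

Q ≈ -14.6 kJ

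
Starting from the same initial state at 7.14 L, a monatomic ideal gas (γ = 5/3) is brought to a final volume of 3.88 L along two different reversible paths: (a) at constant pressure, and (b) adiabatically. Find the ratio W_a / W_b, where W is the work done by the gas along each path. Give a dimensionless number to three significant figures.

W_a / W_b ≈ 0.607

Path (a) isobaric: W = P₁(V₂ − V₁) → W_a/(P₁V₁) = -0.4566.
Path (b) adiabatic: W = P₁V₁(1 − (V₁/V₂)^(γ−1))/(γ−1) → W_b/(P₁V₁) = -0.7525.
W_a / W_b = -0.4566 / -0.7525 = 0.6067.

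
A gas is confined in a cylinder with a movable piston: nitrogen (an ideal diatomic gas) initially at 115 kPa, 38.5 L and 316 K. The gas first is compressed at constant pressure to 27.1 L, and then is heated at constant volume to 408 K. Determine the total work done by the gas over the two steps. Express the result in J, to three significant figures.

Step 1 (isobaric): W = PΔV = (115 kPa)(27.1 − 38.5 L) = -1311 J.
Step 2 (isochoric): W = 0 (constant volume).
W_total = -1311 + 0 = -1311 J.

W_total ≈ -1310 J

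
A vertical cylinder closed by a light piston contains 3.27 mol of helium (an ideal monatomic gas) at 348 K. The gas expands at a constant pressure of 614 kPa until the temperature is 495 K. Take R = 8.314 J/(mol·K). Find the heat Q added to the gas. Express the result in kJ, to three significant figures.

Q ≈ 9.99 kJ

Isobaric: W = nRΔT = (3.27)(8.314)(147) = 3996 J.
ΔU = nCᵥΔT with Cᵥ = 3R/2: ΔU = (3.27)(12.47)(147) = 5995 J.
Q = ΔU + W = 5995 + 3996 = 9991 J.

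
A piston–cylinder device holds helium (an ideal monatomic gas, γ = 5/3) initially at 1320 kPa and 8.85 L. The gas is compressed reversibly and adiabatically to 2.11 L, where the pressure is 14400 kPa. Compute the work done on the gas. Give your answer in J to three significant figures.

Adiabatic: W = (P₁V₁ − P₂V₂)/(γ − 1) with γ = 5/3.
P₁V₁ = 11682 J, P₂V₂ = 30384 J.
W = (11682 − 30384) / 0.6667 = -28053 J.
Work on gas = −W_by = 28053 J.

W ≈ 28100 J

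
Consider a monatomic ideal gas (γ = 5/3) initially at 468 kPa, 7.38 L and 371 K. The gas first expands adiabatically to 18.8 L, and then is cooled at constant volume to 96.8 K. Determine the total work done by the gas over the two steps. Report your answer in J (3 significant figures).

W_total ≈ 2400 J

Step 1 (adiabatic): W = (P₁V₁ − P₂V₂)/(γ−1) = (3454 − 1852)/0.667 = 2403 J.
Step 2 (isochoric): W = 0 (constant volume).
W_total = 2403 + 0 = 2403 J.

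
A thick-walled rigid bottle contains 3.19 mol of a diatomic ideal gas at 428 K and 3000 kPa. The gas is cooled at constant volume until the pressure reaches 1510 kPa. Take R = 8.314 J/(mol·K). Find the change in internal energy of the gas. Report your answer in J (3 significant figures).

ΔU ≈ -14100 J

Constant volume ⇒ W = 0, so Q = ΔU = nCᵥΔT with Cᵥ = 5R/2 = 20.79 J/(mol·K).
At constant V, T₂/T₁ = P₂/P₁ ⇒ ΔT = T₁(P₂/P₁ − 1) = 428·(1510/3000 − 1) = -212.6 K.
ΔU = (3.19)(20.79)(-212.6) = -14094 J.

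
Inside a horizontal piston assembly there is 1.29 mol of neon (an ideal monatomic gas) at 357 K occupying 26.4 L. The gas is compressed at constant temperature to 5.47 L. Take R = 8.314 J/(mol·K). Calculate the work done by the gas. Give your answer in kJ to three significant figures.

W ≈ -6.03 kJ

Isothermal: W = nRT ln(V₂/V₁).
W = (1.29)(8.314)(357) × ln(5.47/26.4)
  = 3829 × -1.574
W_by_gas = -6027 J.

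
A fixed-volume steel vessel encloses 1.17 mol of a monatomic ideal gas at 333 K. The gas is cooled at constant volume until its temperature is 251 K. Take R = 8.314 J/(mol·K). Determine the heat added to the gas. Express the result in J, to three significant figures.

Constant volume ⇒ W = 0, so Q = ΔU = nCᵥΔT with Cᵥ = 3R/2 = 12.47 J/(mol·K).
ΔU = (1.17)(12.47)(251 − 333) = -1196 J.

Q ≈ -1200 J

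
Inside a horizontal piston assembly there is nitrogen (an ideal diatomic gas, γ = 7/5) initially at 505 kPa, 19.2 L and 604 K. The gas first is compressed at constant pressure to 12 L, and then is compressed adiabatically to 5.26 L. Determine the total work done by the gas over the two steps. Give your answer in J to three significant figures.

Step 1 (isobaric): W = PΔV = (505 kPa)(12 − 19.2 L) = -3636 J.
After step 1: P = 505 kPa, V = 12 L, T = 377.5 K.
Step 2 (adiabatic): W = (P₁V₁ − P₂V₂)/(γ−1) = (6060 − 8429)/0.4 = -5921 J.
W_total = -3636 − 5921 = -9557 J.

W_total ≈ -9560 J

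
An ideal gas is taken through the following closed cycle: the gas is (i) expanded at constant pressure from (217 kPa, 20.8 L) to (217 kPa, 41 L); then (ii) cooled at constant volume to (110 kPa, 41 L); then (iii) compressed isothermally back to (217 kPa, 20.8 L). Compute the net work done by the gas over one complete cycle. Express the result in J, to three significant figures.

Leg (i): W = PΔV = (217)(41 − 20.8) = 4383 J.
Leg (ii): W = 0.
Leg (iii): W = PᵢVᵢ ln(V_f/Vᵢ) = (4510) ln(20.8/41) = -3061 J.
W_net = 4383 − 3061 = 1323 J.

W_net ≈ 1320 J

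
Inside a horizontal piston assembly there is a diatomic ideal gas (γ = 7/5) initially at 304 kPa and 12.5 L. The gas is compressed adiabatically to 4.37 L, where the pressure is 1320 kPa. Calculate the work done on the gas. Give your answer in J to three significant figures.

Adiabatic: W = (P₁V₁ − P₂V₂)/(γ − 1) with γ = 7/5.
P₁V₁ = 3800 J, P₂V₂ = 5768 J.
W = (3800 − 5768) / 0.4 = -4921 J.
Work on gas = −W_by = 4921 J.

W ≈ 4920 J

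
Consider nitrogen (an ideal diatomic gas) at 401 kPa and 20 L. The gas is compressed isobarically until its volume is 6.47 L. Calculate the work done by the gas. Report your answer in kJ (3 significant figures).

W ≈ -5.43 kJ

Isobaric: W = P ΔV.
W = (401 kPa)(6.47 − 20 L) = (401)(-13.53) = -5426 J.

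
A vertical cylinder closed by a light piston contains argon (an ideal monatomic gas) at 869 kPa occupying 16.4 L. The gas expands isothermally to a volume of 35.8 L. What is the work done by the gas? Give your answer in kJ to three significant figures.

Isothermal: W = nRT ln(V₂/V₁) = P₁V₁ ln(V₂/V₁).
P₁V₁ = (869 kPa)(16.4 L) = 14252 J.
W = 14252 × ln(35.8/16.4) = 14252 × 0.7807
W_by_gas = 11126 J.

W ≈ 11.1 kJ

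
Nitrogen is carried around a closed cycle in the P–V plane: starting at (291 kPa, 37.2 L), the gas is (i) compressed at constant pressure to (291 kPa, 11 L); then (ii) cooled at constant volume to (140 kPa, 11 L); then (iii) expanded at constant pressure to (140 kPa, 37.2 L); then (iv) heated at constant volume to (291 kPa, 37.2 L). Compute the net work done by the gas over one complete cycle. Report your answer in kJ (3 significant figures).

W_net ≈ -3.96 kJ

Constant-volume legs do no work.
W(i) = (291)(11 − 37.2) = -7624 J; W(iii) = (140)(37.2 − 11) = 3668 J.
W_net = -7624 + 3668 = -3956 J (the counter-clockwise enclosed area).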